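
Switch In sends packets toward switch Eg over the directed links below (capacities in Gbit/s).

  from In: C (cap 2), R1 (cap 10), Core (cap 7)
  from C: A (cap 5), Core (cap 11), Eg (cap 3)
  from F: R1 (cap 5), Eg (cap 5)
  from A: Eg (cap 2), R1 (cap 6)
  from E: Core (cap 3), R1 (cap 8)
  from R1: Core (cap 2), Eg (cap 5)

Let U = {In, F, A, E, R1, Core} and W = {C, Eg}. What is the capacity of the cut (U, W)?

14

Edges leaving {In, F, A, E, R1, Core}: In→C (2), F→Eg (5), A→Eg (2), R1→Eg (5).
Cut capacity = 2 + 5 + 2 + 5 = 14.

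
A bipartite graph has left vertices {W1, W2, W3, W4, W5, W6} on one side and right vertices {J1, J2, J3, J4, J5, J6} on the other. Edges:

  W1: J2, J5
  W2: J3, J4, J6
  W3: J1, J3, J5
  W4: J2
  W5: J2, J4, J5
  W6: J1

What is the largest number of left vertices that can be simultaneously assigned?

6

Unit-capacity flow: source→left, listed edges, right→sink; max matching = max flow.
Augmenting path W1→J2 (+1); matched 1.
Augmenting path W2→J3 (+1); matched 2.
Augmenting path W3→J1 (+1); matched 3.
Augmenting path W5→J4 (+1); matched 4.
Augmenting path W4→J2→W1→J5 (+1); matched 5.
Augmenting path W6→J1→W3→J3→W2→J6 (+1); matched 6.
No augmenting path remains; maximum matching = 6.
König certificate: {W1, W2, W3, W4, W5, W6} is a vertex cover of size 6 (every listed pair touches it), so no matching can be larger.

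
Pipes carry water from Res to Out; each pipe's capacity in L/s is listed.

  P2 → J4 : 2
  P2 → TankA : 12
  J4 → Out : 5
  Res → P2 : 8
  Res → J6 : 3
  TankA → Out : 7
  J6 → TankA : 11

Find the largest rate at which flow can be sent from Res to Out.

9

Augment Res→P2→TankA→Out: bottleneck 7, flow now 7.
Augment Res→P2→J4→Out: bottleneck 1, flow now 8.
Augment Res→J6→TankA→P2→J4→Out: bottleneck 1, flow now 9. (uses reverse residual edge)
No augmenting path remains; maximum flow = 9.
In the residual graph, reachable from Res: {Res, P2, J6, TankA}.
Min-cut edges: P2→J4 (2), TankA→Out (7); capacity 2 + 7 = 9.
This cut is saturated, so no flow can exceed 9.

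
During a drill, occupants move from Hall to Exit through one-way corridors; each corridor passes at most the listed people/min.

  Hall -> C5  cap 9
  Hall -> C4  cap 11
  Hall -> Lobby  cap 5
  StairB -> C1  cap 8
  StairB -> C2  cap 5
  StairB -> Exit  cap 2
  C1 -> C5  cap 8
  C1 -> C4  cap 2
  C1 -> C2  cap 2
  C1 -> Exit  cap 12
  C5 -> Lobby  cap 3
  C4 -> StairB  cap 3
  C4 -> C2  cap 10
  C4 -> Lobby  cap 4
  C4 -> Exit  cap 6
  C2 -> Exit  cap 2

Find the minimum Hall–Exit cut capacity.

Augment Hall→C4→Exit: bottleneck 6, flow now 6.
Augment Hall→C4→StairB→Exit: bottleneck 2, flow now 8.
Augment Hall→C4→C2→Exit: bottleneck 2, flow now 10.
Augment Hall→C4→StairB→C1→Exit: bottleneck 1, flow now 11.
No augmenting path remains; maximum flow = 11.
By max-flow min-cut, the minimum cut capacity equals the max flow.
In the residual graph, reachable from Hall: {Hall, C5, Lobby}.
Min-cut edges: Hall→C4 (11); capacity 11 = 11.

11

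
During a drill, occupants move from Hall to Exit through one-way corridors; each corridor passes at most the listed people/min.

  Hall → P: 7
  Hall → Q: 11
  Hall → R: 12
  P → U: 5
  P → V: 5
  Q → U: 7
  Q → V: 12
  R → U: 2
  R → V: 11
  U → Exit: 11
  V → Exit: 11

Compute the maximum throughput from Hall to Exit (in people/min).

22

Augment Hall→P→U→Exit: bottleneck 5, flow now 5.
Augment Hall→P→V→Exit: bottleneck 2, flow now 7.
Augment Hall→Q→U→Exit: bottleneck 6, flow now 13.
Augment Hall→Q→V→Exit: bottleneck 5, flow now 18.
Augment Hall→R→V→Exit: bottleneck 4, flow now 22.
No augmenting path remains; maximum flow = 22.
In the residual graph, reachable from Hall: {Hall, P, Q, R, U, V}.
Min-cut edges: U→Exit (11), V→Exit (11); capacity 11 + 11 = 22.
This cut is saturated, so no flow can exceed 22.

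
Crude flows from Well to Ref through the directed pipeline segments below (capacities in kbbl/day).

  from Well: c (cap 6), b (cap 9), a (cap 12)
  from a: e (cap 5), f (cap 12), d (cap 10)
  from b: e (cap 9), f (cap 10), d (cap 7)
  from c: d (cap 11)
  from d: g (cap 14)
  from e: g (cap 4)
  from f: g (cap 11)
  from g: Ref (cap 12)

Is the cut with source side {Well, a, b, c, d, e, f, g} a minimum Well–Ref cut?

Yes — it is a minimum cut (capacity 12).

Given cut capacity: 12 = 12.
Augment Well→a→d→g→Ref: bottleneck 10, flow now 10.
Augment Well→a→e→g→Ref: bottleneck 2, flow now 12.
No augmenting path remains; maximum flow = 12.
Cut capacity 12 equals the max flow, so it is a minimum cut.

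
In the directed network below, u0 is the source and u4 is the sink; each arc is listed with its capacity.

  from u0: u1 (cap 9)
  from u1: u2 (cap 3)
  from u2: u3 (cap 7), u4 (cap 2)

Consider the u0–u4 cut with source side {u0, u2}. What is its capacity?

18

Edges leaving {u0, u2}: u0→u1 (9), u2→u3 (7), u2→u4 (2).
Cut capacity = 9 + 7 + 2 = 18.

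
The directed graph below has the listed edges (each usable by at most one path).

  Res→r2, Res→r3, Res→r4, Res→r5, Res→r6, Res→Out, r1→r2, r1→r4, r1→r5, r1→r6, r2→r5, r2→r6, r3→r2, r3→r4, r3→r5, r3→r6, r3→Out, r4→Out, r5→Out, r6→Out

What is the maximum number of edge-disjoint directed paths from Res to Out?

5

Assign every edge capacity 1; by Menger, the answer equals the max flow.
Path Res→Out (+1); total 1.
Path Res→r3→Out (+1); total 2.
Path Res→r4→Out (+1); total 3.
Path Res→r5→Out (+1); total 4.
Path Res→r6→Out (+1); total 5.
No residual Res→Out path; max flow = 5.
Certifying cut of size 5: {Res→Out, Res→r3, Res→r4, r5→Out, r6→Out}.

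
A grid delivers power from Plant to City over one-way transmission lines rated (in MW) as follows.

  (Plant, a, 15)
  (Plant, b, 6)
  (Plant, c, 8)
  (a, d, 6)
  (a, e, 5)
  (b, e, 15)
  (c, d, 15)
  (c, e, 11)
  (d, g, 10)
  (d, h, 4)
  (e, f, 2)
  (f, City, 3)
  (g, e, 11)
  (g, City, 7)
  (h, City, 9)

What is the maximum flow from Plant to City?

Augment Plant→a→d→g→City: bottleneck 6, flow now 6.
Augment Plant→a→e→f→City: bottleneck 2, flow now 8.
Augment Plant→c→d→g→City: bottleneck 1, flow now 9.
Augment Plant→c→d→h→City: bottleneck 4, flow now 13.
No augmenting path remains; maximum flow = 13.
In the residual graph, reachable from Plant: {Plant, a, b, c, d, e, g}.
Min-cut edges: d→h (4), e→f (2), g→City (7); capacity 4 + 2 + 7 = 13.
This cut is saturated, so no flow can exceed 13.

13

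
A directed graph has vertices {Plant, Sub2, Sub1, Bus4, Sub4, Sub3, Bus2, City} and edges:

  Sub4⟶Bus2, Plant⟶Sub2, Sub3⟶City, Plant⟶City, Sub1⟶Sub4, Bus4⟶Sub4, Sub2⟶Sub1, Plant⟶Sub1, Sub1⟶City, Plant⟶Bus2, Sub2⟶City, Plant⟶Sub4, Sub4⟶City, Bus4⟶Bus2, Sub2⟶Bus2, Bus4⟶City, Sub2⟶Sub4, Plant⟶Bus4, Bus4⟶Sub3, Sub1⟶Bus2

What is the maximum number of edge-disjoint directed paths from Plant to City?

5

Assign every edge capacity 1; by Menger, the answer equals the max flow.
Path Plant→City (+1); total 1.
Path Plant→Sub2→City (+1); total 2.
Path Plant→Sub1→City (+1); total 3.
Path Plant→Bus4→City (+1); total 4.
Path Plant→Sub4→City (+1); total 5.
No residual Plant→City path; max flow = 5.
Certifying cut of size 5: {Plant→Bus4, Plant→City, Plant→Sub1, Plant→Sub2, Plant→Sub4}.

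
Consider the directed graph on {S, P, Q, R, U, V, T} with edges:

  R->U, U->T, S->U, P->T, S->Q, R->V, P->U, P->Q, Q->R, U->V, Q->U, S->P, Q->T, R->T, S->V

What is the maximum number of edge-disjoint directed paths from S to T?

Assign every edge capacity 1; by Menger, the answer equals the max flow.
Path S→P→T (+1); total 1.
Path S→Q→T (+1); total 2.
Path S→U→T (+1); total 3.
No residual S→T path; max flow = 3.
Certifying cut of size 3: {S→P, S→Q, S→U}.

3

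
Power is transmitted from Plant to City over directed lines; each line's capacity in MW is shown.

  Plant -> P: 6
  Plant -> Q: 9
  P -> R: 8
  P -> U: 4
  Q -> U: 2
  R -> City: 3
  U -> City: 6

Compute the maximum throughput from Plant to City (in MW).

8

Augment Plant→P→R→City: bottleneck 3, flow now 3.
Augment Plant→P→U→City: bottleneck 3, flow now 6.
Augment Plant→Q→U→City: bottleneck 2, flow now 8.
No augmenting path remains; maximum flow = 8.
In the residual graph, reachable from Plant: {Plant, Q}.
Min-cut edges: Plant→P (6), Q→U (2); capacity 6 + 2 = 8.
This cut is saturated, so no flow can exceed 8.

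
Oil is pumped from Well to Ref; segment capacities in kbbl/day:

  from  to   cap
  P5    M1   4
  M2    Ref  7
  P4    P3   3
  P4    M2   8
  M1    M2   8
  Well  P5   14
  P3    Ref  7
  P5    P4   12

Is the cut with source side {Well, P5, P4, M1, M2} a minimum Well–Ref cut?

Given cut capacity: 3 + 7 = 10.
Augment Well→P5→P4→M2→Ref: bottleneck 7, flow now 7.
Augment Well→P5→P4→P3→Ref: bottleneck 3, flow now 10.
No augmenting path remains; maximum flow = 10.
Cut capacity 10 equals the max flow, so it is a minimum cut.

Yes — it is a minimum cut (capacity 10).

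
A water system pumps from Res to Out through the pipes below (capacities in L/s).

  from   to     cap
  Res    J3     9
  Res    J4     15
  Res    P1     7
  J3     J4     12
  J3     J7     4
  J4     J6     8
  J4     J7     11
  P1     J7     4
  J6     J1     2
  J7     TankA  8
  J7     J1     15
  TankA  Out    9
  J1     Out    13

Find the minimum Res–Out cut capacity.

21

Augment Res→J3→J7→TankA→Out: bottleneck 4, flow now 4.
Augment Res→J4→J6→J1→Out: bottleneck 2, flow now 6.
Augment Res→J4→J7→TankA→Out: bottleneck 4, flow now 10.
Augment Res→J4→J7→J1→Out: bottleneck 7, flow now 17.
Augment Res→P1→J7→J1→Out: bottleneck 4, flow now 21.
No augmenting path remains; maximum flow = 21.
By max-flow min-cut, the minimum cut capacity equals the max flow.
In the residual graph, reachable from Res: {Res, J3, J4, P1, J6}.
Min-cut edges: J3→J7 (4), J4→J7 (11), P1→J7 (4), J6→J1 (2); capacity 4 + 11 + 4 + 2 = 21.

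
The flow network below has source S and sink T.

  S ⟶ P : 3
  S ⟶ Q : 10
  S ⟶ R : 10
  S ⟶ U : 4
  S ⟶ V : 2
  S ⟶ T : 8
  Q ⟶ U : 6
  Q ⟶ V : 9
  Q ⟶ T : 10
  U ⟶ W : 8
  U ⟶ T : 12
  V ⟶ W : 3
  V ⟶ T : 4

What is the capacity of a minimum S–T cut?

Augment S→T: bottleneck 8, flow now 8.
Augment S→Q→T: bottleneck 10, flow now 18.
Augment S→U→T: bottleneck 4, flow now 22.
Augment S→V→T: bottleneck 2, flow now 24.
No augmenting path remains; maximum flow = 24.
By max-flow min-cut, the minimum cut capacity equals the max flow.
In the residual graph, reachable from S: {S, P, R}.
Min-cut edges: S→Q (10), S→U (4), S→V (2), S→T (8); capacity 10 + 4 + 2 + 8 = 24.

24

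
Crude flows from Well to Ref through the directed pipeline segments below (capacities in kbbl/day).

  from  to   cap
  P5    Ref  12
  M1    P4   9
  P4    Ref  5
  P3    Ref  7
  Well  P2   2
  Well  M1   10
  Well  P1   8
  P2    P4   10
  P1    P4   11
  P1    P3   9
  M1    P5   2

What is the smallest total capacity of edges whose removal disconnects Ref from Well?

14

Augment Well→P1→P4→Ref: bottleneck 5, flow now 5.
Augment Well→P1→P3→Ref: bottleneck 3, flow now 8.
Augment Well→M1→P5→Ref: bottleneck 2, flow now 10.
Augment Well→P2→P4→P1→P3→Ref: bottleneck 2, flow now 12. (uses reverse residual edge)
Augment Well→M1→P4→P1→P3→Ref: bottleneck 2, flow now 14. (uses reverse residual edge)
No augmenting path remains; maximum flow = 14.
By max-flow min-cut, the minimum cut capacity equals the max flow.
In the residual graph, reachable from Well: {Well, P1, P2, M1, P4, P3}.
Min-cut edges: M1→P5 (2), P4→Ref (5), P3→Ref (7); capacity 2 + 5 + 7 = 14.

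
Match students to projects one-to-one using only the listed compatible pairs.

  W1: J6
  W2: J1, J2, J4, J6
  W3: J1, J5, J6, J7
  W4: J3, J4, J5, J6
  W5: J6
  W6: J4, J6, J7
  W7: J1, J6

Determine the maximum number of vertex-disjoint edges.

Unit-capacity flow: source→left, listed edges, right→sink; max matching = max flow.
Augmenting path W1→J6 (+1); matched 1.
Augmenting path W2→J1 (+1); matched 2.
Augmenting path W3→J5 (+1); matched 3.
Augmenting path W4→J3 (+1); matched 4.
Augmenting path W6→J4 (+1); matched 5.
Augmenting path W7→J1→W2→J2 (+1); matched 6.
No augmenting path remains; maximum matching = 6.
König certificate: {W2, W3, W4, W6, W7, J6} is a vertex cover of size 6 (every listed pair touches it), so no matching can be larger.

6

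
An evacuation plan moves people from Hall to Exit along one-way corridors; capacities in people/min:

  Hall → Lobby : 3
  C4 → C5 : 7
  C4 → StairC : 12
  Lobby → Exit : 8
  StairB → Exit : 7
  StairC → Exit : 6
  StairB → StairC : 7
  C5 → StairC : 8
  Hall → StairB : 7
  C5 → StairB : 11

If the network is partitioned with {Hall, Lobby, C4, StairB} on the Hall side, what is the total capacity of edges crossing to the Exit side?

Edges leaving {Hall, Lobby, C4, StairB}: Lobby→Exit (8), C4→C5 (7), C4→StairC (12), StairB→StairC (7), StairB→Exit (7).
Cut capacity = 8 + 7 + 12 + 7 + 7 = 41.

41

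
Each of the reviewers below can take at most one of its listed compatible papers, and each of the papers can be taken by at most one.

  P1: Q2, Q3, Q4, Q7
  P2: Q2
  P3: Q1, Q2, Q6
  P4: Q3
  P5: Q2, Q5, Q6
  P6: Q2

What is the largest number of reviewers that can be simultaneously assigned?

Unit-capacity flow: source→left, listed edges, right→sink; max matching = max flow.
Augmenting path P1→Q2 (+1); matched 1.
Augmenting path P3→Q1 (+1); matched 2.
Augmenting path P4→Q3 (+1); matched 3.
Augmenting path P5→Q5 (+1); matched 4.
Augmenting path P2→Q2→P1→Q4 (+1); matched 5.
No augmenting path remains; maximum matching = 5.
König certificate: {P1, P3, P4, P5, Q2} is a vertex cover of size 5 (every listed pair touches it), so no matching can be larger.

5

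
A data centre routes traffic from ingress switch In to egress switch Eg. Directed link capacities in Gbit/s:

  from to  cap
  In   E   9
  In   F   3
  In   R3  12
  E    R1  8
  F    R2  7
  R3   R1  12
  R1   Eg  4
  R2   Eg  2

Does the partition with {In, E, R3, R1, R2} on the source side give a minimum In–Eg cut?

No — its capacity is 9, but the minimum cut has capacity 6.

Given cut capacity: 3 + 4 + 2 = 9.
Augment In→E→R1→Eg: bottleneck 4, flow now 4.
Augment In→F→R2→Eg: bottleneck 2, flow now 6.
No augmenting path remains; maximum flow = 6.
In the residual graph, reachable from In: {In, E, F, R3, R1, R2}.
Min-cut edges: R1→Eg (4), R2→Eg (2); capacity 4 + 2 = 6.
Cut capacity 9 exceeds the max flow 6, so it is not minimum.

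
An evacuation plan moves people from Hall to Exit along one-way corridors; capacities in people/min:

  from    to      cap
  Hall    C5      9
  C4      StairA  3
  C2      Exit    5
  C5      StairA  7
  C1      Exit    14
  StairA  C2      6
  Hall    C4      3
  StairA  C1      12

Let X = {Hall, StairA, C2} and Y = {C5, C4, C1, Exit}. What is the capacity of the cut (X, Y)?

Edges leaving {Hall, StairA, C2}: Hall→C5 (9), Hall→C4 (3), StairA→C1 (12), C2→Exit (5).
Cut capacity = 9 + 3 + 12 + 5 = 29.

29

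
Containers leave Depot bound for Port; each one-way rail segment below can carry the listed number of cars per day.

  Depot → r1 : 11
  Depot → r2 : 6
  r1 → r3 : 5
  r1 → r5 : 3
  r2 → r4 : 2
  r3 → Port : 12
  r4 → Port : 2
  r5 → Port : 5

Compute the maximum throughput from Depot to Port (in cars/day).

Augment Depot→r1→r3→Port: bottleneck 5, flow now 5.
Augment Depot→r1→r5→Port: bottleneck 3, flow now 8.
Augment Depot→r2→r4→Port: bottleneck 2, flow now 10.
No augmenting path remains; maximum flow = 10.
In the residual graph, reachable from Depot: {Depot, r1, r2}.
Min-cut edges: r1→r3 (5), r1→r5 (3), r2→r4 (2); capacity 5 + 3 + 2 = 10.
This cut is saturated, so no flow can exceed 10.

10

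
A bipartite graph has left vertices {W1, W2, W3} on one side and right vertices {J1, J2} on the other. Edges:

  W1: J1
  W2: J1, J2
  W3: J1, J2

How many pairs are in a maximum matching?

2

Unit-capacity flow: source→left, listed edges, right→sink; max matching = max flow.
Augmenting path W1→J1 (+1); matched 1.
Augmenting path W2→J2 (+1); matched 2.
No augmenting path remains; maximum matching = 2.
König certificate: {J1, J2} is a vertex cover of size 2 (every listed pair touches it), so no matching can be larger.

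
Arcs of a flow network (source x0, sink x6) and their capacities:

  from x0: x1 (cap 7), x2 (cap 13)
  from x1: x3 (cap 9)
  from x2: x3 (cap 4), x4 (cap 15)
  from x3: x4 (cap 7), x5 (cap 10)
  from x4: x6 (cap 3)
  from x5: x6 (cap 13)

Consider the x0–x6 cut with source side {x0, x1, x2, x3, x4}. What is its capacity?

Edges leaving {x0, x1, x2, x3, x4}: x3→x5 (10), x4→x6 (3).
Cut capacity = 10 + 3 = 13.

13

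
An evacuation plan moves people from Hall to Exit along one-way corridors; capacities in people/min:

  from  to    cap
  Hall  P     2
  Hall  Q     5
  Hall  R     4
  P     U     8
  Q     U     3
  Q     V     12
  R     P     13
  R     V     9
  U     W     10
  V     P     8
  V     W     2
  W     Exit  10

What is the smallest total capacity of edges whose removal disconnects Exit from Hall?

10

Augment Hall→P→U→W→Exit: bottleneck 2, flow now 2.
Augment Hall→Q→U→W→Exit: bottleneck 3, flow now 5.
Augment Hall→Q→V→W→Exit: bottleneck 2, flow now 7.
Augment Hall→R→P→U→W→Exit: bottleneck 3, flow now 10.
No augmenting path remains; maximum flow = 10.
By max-flow min-cut, the minimum cut capacity equals the max flow.
In the residual graph, reachable from Hall: {Hall, P, Q, R, U, V, W}.
Min-cut edges: W→Exit (10); capacity 10 = 10.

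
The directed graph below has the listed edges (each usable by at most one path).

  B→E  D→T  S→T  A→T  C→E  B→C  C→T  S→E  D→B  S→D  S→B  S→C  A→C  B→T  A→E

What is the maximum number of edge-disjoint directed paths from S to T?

4

Assign every edge capacity 1; by Menger, the answer equals the max flow.
Path S→T (+1); total 1.
Path S→B→T (+1); total 2.
Path S→C→T (+1); total 3.
Path S→D→T (+1); total 4.
No residual S→T path; max flow = 4.
Certifying cut of size 4: {S→B, S→C, S→D, S→T}.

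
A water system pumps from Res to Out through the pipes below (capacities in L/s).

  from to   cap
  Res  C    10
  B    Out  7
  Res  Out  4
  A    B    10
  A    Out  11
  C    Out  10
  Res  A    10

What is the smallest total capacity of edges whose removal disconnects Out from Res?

Augment Res→Out: bottleneck 4, flow now 4.
Augment Res→A→Out: bottleneck 10, flow now 14.
Augment Res→C→Out: bottleneck 10, flow now 24.
No augmenting path remains; maximum flow = 24.
By max-flow min-cut, the minimum cut capacity equals the max flow.
In the residual graph, reachable from Res: {Res}.
Min-cut edges: Res→A (10), Res→C (10), Res→Out (4); capacity 10 + 10 + 4 = 24.

24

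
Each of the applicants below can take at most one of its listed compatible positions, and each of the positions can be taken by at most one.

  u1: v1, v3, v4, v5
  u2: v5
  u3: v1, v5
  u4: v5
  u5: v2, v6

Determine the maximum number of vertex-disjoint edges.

4

Unit-capacity flow: source→left, listed edges, right→sink; max matching = max flow.
Augmenting path u1→v1 (+1); matched 1.
Augmenting path u2→v5 (+1); matched 2.
Augmenting path u5→v2 (+1); matched 3.
Augmenting path u3→v1→u1→v3 (+1); matched 4.
No augmenting path remains; maximum matching = 4.
König certificate: {u1, u3, u5, v5} is a vertex cover of size 4 (every listed pair touches it), so no matching can be larger.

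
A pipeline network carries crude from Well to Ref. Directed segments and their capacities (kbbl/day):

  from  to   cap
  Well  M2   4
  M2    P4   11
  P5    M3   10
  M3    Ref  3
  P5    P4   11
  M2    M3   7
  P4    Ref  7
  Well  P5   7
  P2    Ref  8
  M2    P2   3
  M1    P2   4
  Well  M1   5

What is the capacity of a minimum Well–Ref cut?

15

Augment Well→M1→P2→Ref: bottleneck 4, flow now 4.
Augment Well→M2→M3→Ref: bottleneck 3, flow now 7.
Augment Well→M2→P2→Ref: bottleneck 1, flow now 8.
Augment Well→P5→P4→Ref: bottleneck 7, flow now 15.
No augmenting path remains; maximum flow = 15.
By max-flow min-cut, the minimum cut capacity equals the max flow.
In the residual graph, reachable from Well: {Well, M1}.
Min-cut edges: Well→M2 (4), Well→P5 (7), M1→P2 (4); capacity 4 + 7 + 4 = 15.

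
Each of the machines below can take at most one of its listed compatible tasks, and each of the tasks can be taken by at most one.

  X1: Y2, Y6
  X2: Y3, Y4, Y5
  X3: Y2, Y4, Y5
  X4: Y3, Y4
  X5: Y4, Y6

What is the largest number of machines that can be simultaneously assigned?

Unit-capacity flow: source→left, listed edges, right→sink; max matching = max flow.
Augmenting path X1→Y2 (+1); matched 1.
Augmenting path X2→Y3 (+1); matched 2.
Augmenting path X3→Y4 (+1); matched 3.
Augmenting path X5→Y6 (+1); matched 4.
Augmenting path X4→Y3→X2→Y5 (+1); matched 5.
No augmenting path remains; maximum matching = 5.
König certificate: {X1, X2, X3, X4, X5} is a vertex cover of size 5 (every listed pair touches it), so no matching can be larger.

5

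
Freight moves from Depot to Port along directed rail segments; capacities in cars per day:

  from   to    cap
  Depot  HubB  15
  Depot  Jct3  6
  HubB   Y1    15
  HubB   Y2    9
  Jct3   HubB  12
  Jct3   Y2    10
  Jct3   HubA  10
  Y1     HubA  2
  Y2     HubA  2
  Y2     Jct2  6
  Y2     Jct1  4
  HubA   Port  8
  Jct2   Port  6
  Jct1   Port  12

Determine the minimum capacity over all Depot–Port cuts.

Augment Depot→Jct3→HubA→Port: bottleneck 6, flow now 6.
Augment Depot→HubB→Y1→HubA→Port: bottleneck 2, flow now 8.
Augment Depot→HubB→Y2→Jct2→Port: bottleneck 6, flow now 14.
Augment Depot→HubB→Y2→Jct1→Port: bottleneck 3, flow now 17.
No augmenting path remains; maximum flow = 17.
By max-flow min-cut, the minimum cut capacity equals the max flow.
In the residual graph, reachable from Depot: {Depot, HubB, Y1}.
Min-cut edges: Depot→Jct3 (6), HubB→Y2 (9), Y1→HubA (2); capacity 6 + 9 + 2 = 17.

17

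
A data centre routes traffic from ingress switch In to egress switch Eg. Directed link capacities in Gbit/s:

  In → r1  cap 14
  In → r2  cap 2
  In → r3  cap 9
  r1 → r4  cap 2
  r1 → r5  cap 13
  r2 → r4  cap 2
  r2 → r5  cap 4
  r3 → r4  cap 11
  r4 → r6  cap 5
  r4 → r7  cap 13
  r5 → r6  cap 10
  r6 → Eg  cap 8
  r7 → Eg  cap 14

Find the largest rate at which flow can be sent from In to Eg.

Augment In→r1→r4→r6→Eg: bottleneck 2, flow now 2.
Augment In→r1→r5→r6→Eg: bottleneck 6, flow now 8.
Augment In→r2→r4→r7→Eg: bottleneck 2, flow now 10.
Augment In→r3→r4→r7→Eg: bottleneck 9, flow now 19.
Augment In→r1→r5→r6→r4→r7→Eg: bottleneck 2, flow now 21. (uses reverse residual edge)
No augmenting path remains; maximum flow = 21.
In the residual graph, reachable from In: {In, r1, r5, r6}.
Min-cut edges: In→r2 (2), In→r3 (9), r1→r4 (2), r6→Eg (8); capacity 2 + 9 + 2 + 8 = 21.
This cut is saturated, so no flow can exceed 21.

21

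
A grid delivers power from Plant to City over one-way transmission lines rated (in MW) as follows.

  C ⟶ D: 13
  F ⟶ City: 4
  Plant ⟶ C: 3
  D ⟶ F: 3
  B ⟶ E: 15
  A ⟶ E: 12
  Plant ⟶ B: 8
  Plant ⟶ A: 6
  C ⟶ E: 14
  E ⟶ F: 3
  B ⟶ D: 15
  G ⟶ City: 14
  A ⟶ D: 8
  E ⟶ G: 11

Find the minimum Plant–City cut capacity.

15

Augment Plant→A→D→F→City: bottleneck 3, flow now 3.
Augment Plant→A→E→F→City: bottleneck 1, flow now 4.
Augment Plant→A→E→G→City: bottleneck 2, flow now 6.
Augment Plant→B→E→G→City: bottleneck 8, flow now 14.
Augment Plant→C→E→G→City: bottleneck 1, flow now 15.
No augmenting path remains; maximum flow = 15.
By max-flow min-cut, the minimum cut capacity equals the max flow.
In the residual graph, reachable from Plant: {Plant, A, B, C, D, E, F}.
Min-cut edges: E→G (11), F→City (4); capacity 11 + 4 = 15.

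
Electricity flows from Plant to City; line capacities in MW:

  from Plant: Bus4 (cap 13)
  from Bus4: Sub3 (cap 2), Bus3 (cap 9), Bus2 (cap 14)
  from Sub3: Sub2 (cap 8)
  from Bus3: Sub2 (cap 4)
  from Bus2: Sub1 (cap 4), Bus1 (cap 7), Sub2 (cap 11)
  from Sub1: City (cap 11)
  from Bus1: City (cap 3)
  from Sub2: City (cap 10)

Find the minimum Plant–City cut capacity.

13

Augment Plant→Bus4→Sub3→Sub2→City: bottleneck 2, flow now 2.
Augment Plant→Bus4→Bus3→Sub2→City: bottleneck 4, flow now 6.
Augment Plant→Bus4→Bus2→Sub1→City: bottleneck 4, flow now 10.
Augment Plant→Bus4→Bus2→Bus1→City: bottleneck 3, flow now 13.
No augmenting path remains; maximum flow = 13.
By max-flow min-cut, the minimum cut capacity equals the max flow.
In the residual graph, reachable from Plant: {Plant}.
Min-cut edges: Plant→Bus4 (13); capacity 13 = 13.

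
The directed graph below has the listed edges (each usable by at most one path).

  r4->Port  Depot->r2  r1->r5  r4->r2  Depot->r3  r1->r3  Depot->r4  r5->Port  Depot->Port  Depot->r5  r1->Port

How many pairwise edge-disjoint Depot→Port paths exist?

3

Assign every edge capacity 1; by Menger, the answer equals the max flow.
Path Depot→Port (+1); total 1.
Path Depot→r4→Port (+1); total 2.
Path Depot→r5→Port (+1); total 3.
No residual Depot→Port path; max flow = 3.
Certifying cut of size 3: {Depot→Port, Depot→r4, Depot→r5}.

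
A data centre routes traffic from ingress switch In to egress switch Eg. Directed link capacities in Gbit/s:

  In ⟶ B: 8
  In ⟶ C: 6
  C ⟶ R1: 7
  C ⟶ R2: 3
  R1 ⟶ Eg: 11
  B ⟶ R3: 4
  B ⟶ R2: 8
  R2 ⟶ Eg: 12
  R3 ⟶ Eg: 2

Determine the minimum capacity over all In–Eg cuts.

14

Augment In→B→R3→Eg: bottleneck 2, flow now 2.
Augment In→B→R2→Eg: bottleneck 6, flow now 8.
Augment In→C→R2→Eg: bottleneck 3, flow now 11.
Augment In→C→R1→Eg: bottleneck 3, flow now 14.
No augmenting path remains; maximum flow = 14.
By max-flow min-cut, the minimum cut capacity equals the max flow.
In the residual graph, reachable from In: {In}.
Min-cut edges: In→B (8), In→C (6); capacity 8 + 6 = 14.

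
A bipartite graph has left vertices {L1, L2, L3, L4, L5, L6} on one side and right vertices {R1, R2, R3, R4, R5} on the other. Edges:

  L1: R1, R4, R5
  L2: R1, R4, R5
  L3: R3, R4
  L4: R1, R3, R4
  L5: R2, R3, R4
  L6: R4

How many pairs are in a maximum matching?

Unit-capacity flow: source→left, listed edges, right→sink; max matching = max flow.
Augmenting path L1→R1 (+1); matched 1.
Augmenting path L2→R4 (+1); matched 2.
Augmenting path L3→R3 (+1); matched 3.
Augmenting path L5→R2 (+1); matched 4.
Augmenting path L4→R1→L1→R5 (+1); matched 5.
No augmenting path remains; maximum matching = 5.
König certificate: {L5, R1, R3, R4, R5} is a vertex cover of size 5 (every listed pair touches it), so no matching can be larger.

5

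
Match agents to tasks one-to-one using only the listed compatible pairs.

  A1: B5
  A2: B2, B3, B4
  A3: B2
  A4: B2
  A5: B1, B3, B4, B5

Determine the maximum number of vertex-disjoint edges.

Unit-capacity flow: source→left, listed edges, right→sink; max matching = max flow.
Augmenting path A1→B5 (+1); matched 1.
Augmenting path A2→B2 (+1); matched 2.
Augmenting path A5→B1 (+1); matched 3.
Augmenting path A3→B2→A2→B3 (+1); matched 4.
No augmenting path remains; maximum matching = 4.
König certificate: {A1, A2, A5, B2} is a vertex cover of size 4 (every listed pair touches it), so no matching can be larger.

4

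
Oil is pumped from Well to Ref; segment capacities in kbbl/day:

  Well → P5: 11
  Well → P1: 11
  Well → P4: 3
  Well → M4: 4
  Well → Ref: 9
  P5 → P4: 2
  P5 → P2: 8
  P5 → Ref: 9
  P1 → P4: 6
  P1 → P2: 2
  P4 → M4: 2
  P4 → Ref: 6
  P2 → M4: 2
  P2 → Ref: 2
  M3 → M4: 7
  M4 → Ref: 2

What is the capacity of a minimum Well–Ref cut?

Augment Well→Ref: bottleneck 9, flow now 9.
Augment Well→P5→Ref: bottleneck 9, flow now 18.
Augment Well→P4→Ref: bottleneck 3, flow now 21.
Augment Well→M4→Ref: bottleneck 2, flow now 23.
Augment Well→P5→P4→Ref: bottleneck 2, flow now 25.
Augment Well→P1→P4→Ref: bottleneck 1, flow now 26.
Augment Well→P1→P2→Ref: bottleneck 2, flow now 28.
No augmenting path remains; maximum flow = 28.
By max-flow min-cut, the minimum cut capacity equals the max flow.
In the residual graph, reachable from Well: {Well, P5, P1, P4, P2, M4}.
Min-cut edges: Well→Ref (9), P5→Ref (9), P4→Ref (6), P2→Ref (2), M4→Ref (2); capacity 9 + 9 + 6 + 2 + 2 = 28.

28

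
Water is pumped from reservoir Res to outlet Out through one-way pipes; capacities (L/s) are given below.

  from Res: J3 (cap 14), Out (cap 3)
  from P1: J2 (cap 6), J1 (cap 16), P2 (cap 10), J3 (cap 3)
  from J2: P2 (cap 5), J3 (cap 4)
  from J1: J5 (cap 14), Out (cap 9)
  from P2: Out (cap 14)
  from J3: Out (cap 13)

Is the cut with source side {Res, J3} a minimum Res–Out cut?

Given cut capacity: 3 + 13 = 16.
Augment Res→Out: bottleneck 3, flow now 3.
Augment Res→J3→Out: bottleneck 13, flow now 16.
No augmenting path remains; maximum flow = 16.
Cut capacity 16 equals the max flow, so it is a minimum cut.

Yes — it is a minimum cut (capacity 16).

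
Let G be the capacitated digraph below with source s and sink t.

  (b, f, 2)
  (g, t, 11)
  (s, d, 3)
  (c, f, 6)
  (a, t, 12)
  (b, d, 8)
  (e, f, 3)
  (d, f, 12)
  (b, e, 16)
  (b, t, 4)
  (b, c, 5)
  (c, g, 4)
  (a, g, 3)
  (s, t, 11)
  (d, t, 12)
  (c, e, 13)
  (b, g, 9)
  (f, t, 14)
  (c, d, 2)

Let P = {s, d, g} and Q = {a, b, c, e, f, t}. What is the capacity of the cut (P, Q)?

46

Edges leaving {s, d, g}: s→t (11), d→f (12), d→t (12), g→t (11).
Cut capacity = 11 + 12 + 12 + 11 = 46.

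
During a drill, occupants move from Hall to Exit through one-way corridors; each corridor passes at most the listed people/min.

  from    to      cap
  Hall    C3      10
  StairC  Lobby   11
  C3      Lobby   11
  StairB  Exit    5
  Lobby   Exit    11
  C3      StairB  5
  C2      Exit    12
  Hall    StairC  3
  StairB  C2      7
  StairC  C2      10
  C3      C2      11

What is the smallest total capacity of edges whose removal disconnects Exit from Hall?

13

Augment Hall→C3→Lobby→Exit: bottleneck 10, flow now 10.
Augment Hall→StairC→Lobby→Exit: bottleneck 1, flow now 11.
Augment Hall→StairC→C2→Exit: bottleneck 2, flow now 13.
No augmenting path remains; maximum flow = 13.
By max-flow min-cut, the minimum cut capacity equals the max flow.
In the residual graph, reachable from Hall: {Hall}.
Min-cut edges: Hall→C3 (10), Hall→StairC (3); capacity 10 + 3 = 13.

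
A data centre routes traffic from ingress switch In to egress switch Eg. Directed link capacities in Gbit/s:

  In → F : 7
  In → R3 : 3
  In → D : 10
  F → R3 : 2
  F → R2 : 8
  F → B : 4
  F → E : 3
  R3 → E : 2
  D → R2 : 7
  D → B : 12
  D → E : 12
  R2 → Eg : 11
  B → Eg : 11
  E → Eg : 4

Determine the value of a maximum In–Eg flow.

Augment In→F→R2→Eg: bottleneck 7, flow now 7.
Augment In→R3→E→Eg: bottleneck 2, flow now 9.
Augment In→D→R2→Eg: bottleneck 4, flow now 13.
Augment In→D→B→Eg: bottleneck 6, flow now 19.
No augmenting path remains; maximum flow = 19.
In the residual graph, reachable from In: {In, R3}.
Min-cut edges: In→F (7), In→D (10), R3→E (2); capacity 7 + 10 + 2 = 19.
This cut is saturated, so no flow can exceed 19.

19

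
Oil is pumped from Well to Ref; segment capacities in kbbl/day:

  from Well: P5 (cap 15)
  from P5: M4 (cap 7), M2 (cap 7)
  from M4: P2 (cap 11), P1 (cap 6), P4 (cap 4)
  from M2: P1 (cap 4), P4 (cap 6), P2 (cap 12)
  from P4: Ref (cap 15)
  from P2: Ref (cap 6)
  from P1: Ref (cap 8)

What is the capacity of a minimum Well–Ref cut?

14

Augment Well→P5→M4→P4→Ref: bottleneck 4, flow now 4.
Augment Well→P5→M4→P2→Ref: bottleneck 3, flow now 7.
Augment Well→P5→M2→P4→Ref: bottleneck 6, flow now 13.
Augment Well→P5→M2→P2→Ref: bottleneck 1, flow now 14.
No augmenting path remains; maximum flow = 14.
By max-flow min-cut, the minimum cut capacity equals the max flow.
In the residual graph, reachable from Well: {Well, P5}.
Min-cut edges: P5→M4 (7), P5→M2 (7); capacity 7 + 7 = 14.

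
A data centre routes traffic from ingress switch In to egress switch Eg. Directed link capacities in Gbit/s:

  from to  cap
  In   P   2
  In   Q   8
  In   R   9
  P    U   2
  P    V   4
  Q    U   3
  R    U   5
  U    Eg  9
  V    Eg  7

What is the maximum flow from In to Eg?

10

Augment In→P→U→Eg: bottleneck 2, flow now 2.
Augment In→Q→U→Eg: bottleneck 3, flow now 5.
Augment In→R→U→Eg: bottleneck 4, flow now 9.
Augment In→R→U→P→V→Eg: bottleneck 1, flow now 10. (uses reverse residual edge)
No augmenting path remains; maximum flow = 10.
In the residual graph, reachable from In: {In, Q, R}.
Min-cut edges: In→P (2), Q→U (3), R→U (5); capacity 2 + 3 + 5 = 10.
This cut is saturated, so no flow can exceed 10.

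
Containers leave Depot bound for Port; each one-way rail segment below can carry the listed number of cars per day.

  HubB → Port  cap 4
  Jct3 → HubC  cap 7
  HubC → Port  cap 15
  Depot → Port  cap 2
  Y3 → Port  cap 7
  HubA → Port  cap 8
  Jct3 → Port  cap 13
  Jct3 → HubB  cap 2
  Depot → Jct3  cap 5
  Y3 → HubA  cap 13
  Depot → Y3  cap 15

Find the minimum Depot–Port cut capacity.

Augment Depot→Port: bottleneck 2, flow now 2.
Augment Depot→Jct3→Port: bottleneck 5, flow now 7.
Augment Depot→Y3→Port: bottleneck 7, flow now 14.
Augment Depot→Y3→HubA→Port: bottleneck 8, flow now 22.
No augmenting path remains; maximum flow = 22.
By max-flow min-cut, the minimum cut capacity equals the max flow.
In the residual graph, reachable from Depot: {Depot}.
Min-cut edges: Depot→Jct3 (5), Depot→Y3 (15), Depot→Port (2); capacity 5 + 15 + 2 = 22.

22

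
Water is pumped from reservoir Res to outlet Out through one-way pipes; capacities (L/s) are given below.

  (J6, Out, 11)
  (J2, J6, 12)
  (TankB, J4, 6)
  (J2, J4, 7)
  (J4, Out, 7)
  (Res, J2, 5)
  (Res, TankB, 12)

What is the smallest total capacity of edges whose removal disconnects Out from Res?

Augment Res→J2→J6→Out: bottleneck 5, flow now 5.
Augment Res→TankB→J4→Out: bottleneck 6, flow now 11.
No augmenting path remains; maximum flow = 11.
By max-flow min-cut, the minimum cut capacity equals the max flow.
In the residual graph, reachable from Res: {Res, TankB}.
Min-cut edges: Res→J2 (5), TankB→J4 (6); capacity 5 + 6 = 11.

11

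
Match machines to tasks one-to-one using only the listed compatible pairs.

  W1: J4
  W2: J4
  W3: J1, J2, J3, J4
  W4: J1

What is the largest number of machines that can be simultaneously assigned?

3

Unit-capacity flow: source→left, listed edges, right→sink; max matching = max flow.
Augmenting path W1→J4 (+1); matched 1.
Augmenting path W3→J1 (+1); matched 2.
Augmenting path W4→J1→W3→J2 (+1); matched 3.
No augmenting path remains; maximum matching = 3.
König certificate: {W3, W4, J4} is a vertex cover of size 3 (every listed pair touches it), so no matching can be larger.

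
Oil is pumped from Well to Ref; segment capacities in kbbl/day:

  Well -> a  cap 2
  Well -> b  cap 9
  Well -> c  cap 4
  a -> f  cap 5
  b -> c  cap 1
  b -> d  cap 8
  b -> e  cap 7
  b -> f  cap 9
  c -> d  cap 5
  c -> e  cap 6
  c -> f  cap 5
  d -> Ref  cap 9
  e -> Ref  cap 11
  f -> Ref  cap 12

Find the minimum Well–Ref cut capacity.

Augment Well→a→f→Ref: bottleneck 2, flow now 2.
Augment Well→b→d→Ref: bottleneck 8, flow now 10.
Augment Well→b→e→Ref: bottleneck 1, flow now 11.
Augment Well→c→d→Ref: bottleneck 1, flow now 12.
Augment Well→c→e→Ref: bottleneck 3, flow now 15.
No augmenting path remains; maximum flow = 15.
By max-flow min-cut, the minimum cut capacity equals the max flow.
In the residual graph, reachable from Well: {Well}.
Min-cut edges: Well→a (2), Well→b (9), Well→c (4); capacity 2 + 9 + 4 = 15.

15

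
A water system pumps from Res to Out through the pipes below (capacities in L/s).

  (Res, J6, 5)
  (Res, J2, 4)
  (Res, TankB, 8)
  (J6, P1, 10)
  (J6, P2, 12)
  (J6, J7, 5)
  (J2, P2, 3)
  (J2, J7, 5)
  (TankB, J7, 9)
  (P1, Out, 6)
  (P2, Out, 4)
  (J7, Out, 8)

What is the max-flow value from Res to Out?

Augment Res→J6→P1→Out: bottleneck 5, flow now 5.
Augment Res→J2→P2→Out: bottleneck 3, flow now 8.
Augment Res→J2→J7→Out: bottleneck 1, flow now 9.
Augment Res→TankB→J7→Out: bottleneck 7, flow now 16.
No augmenting path remains; maximum flow = 16.
In the residual graph, reachable from Res: {Res, J2, TankB, J7}.
Min-cut edges: Res→J6 (5), J2→P2 (3), J7→Out (8); capacity 5 + 3 + 8 = 16.
This cut is saturated, so no flow can exceed 16.

16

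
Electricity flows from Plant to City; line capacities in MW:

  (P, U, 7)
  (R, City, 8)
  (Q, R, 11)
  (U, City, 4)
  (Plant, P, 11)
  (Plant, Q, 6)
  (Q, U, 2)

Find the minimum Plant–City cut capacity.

Augment Plant→P→U→City: bottleneck 4, flow now 4.
Augment Plant→Q→R→City: bottleneck 6, flow now 10.
No augmenting path remains; maximum flow = 10.
By max-flow min-cut, the minimum cut capacity equals the max flow.
In the residual graph, reachable from Plant: {Plant, P, U}.
Min-cut edges: Plant→Q (6), U→City (4); capacity 6 + 4 = 10.

10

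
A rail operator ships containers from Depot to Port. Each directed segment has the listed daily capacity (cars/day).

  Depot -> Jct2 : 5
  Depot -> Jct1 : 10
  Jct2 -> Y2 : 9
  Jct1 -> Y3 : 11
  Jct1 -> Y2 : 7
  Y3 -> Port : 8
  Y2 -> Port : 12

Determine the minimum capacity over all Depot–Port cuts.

Augment Depot→Jct2→Y2→Port: bottleneck 5, flow now 5.
Augment Depot→Jct1→Y3→Port: bottleneck 8, flow now 13.
Augment Depot→Jct1→Y2→Port: bottleneck 2, flow now 15.
No augmenting path remains; maximum flow = 15.
By max-flow min-cut, the minimum cut capacity equals the max flow.
In the residual graph, reachable from Depot: {Depot}.
Min-cut edges: Depot→Jct2 (5), Depot→Jct1 (10); capacity 5 + 10 = 15.

15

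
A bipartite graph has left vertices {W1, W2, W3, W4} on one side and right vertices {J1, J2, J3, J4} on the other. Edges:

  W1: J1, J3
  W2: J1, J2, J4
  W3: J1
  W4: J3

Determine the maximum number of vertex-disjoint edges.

Unit-capacity flow: source→left, listed edges, right→sink; max matching = max flow.
Augmenting path W1→J1 (+1); matched 1.
Augmenting path W2→J2 (+1); matched 2.
Augmenting path W4→J3 (+1); matched 3.
No augmenting path remains; maximum matching = 3.
König certificate: {W2, J1, J3} is a vertex cover of size 3 (every listed pair touches it), so no matching can be larger.

3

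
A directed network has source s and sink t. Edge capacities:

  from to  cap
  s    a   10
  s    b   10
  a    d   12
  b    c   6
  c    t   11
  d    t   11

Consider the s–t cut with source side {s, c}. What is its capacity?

31

Edges leaving {s, c}: s→a (10), s→b (10), c→t (11).
Cut capacity = 10 + 10 + 11 = 31.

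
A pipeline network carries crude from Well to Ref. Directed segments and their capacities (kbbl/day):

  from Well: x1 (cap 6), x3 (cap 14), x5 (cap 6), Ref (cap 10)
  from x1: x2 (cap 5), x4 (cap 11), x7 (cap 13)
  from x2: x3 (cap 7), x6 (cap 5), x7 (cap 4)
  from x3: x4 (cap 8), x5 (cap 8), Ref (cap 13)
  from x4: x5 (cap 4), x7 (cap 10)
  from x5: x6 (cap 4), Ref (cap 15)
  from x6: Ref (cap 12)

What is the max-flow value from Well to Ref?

Augment Well→Ref: bottleneck 10, flow now 10.
Augment Well→x3→Ref: bottleneck 13, flow now 23.
Augment Well→x5→Ref: bottleneck 6, flow now 29.
Augment Well→x3→x5→Ref: bottleneck 1, flow now 30.
Augment Well→x1→x2→x6→Ref: bottleneck 5, flow now 35.
Augment Well→x1→x4→x5→Ref: bottleneck 1, flow now 36.
No augmenting path remains; maximum flow = 36.
In the residual graph, reachable from Well: {Well}.
Min-cut edges: Well→x1 (6), Well→x3 (14), Well→x5 (6), Well→Ref (10); capacity 6 + 14 + 6 + 10 = 36.
This cut is saturated, so no flow can exceed 36.

36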